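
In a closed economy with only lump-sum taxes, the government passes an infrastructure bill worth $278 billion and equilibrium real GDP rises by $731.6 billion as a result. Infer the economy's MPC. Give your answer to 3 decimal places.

Implied spending multiplier k = ΔY/ΔG = 731.6/278 ≈ 2.6317.
Since k = 1/(1 − MPC), MPC = 1 − 1/k = 1 − ΔG/ΔY = 1 − 278/731.6 ≈ 0.620.

0.620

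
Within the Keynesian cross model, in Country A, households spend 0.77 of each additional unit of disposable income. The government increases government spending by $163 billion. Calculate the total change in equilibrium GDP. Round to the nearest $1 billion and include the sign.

Government-spending multiplier = 1/(1 − MPC) = 1/(1 − 0.77) = 1/0.23 ≈ 4.348.
ΔY = k × ΔG = (+$163 billion) / 0.23 ≈ +$709 billion.

+$709 billion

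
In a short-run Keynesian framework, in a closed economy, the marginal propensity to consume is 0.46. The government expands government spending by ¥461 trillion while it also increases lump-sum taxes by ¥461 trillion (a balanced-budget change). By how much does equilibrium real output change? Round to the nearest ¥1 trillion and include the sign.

+¥461 trillion

Expenditure multiplier = 1/(1 − MPC) = 1/(1 − 0.46) = 1/0.54 ≈ 1.852.
ΔG contributes k·ΔG = (+¥461 trillion) / 0.54 ≈ +¥853.7 trillion.
ΔT of +¥461 trillion changes first-round spending by −c·ΔT = −¥212.06 trillion, contributing k·(−c·ΔT) = (−¥212.06 trillion) / 0.54 ≈ −¥392.7 trillion.
With ΔG = ΔT and no other leakages, the balanced-budget multiplier is 1, so ΔY = ΔG = +¥461 trillion.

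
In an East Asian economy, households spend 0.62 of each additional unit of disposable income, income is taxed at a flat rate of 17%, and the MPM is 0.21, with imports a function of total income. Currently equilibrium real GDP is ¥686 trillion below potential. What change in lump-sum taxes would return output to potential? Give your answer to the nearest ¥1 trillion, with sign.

−¥769 trillion

Spending multiplier = 1/(1 − c(1−t) + m) = 1/(1 − 0.62×0.83 + 0.21) = 1/0.6954 ≈ 1.438.
Tax multiplier = −c·k = −0.62/0.6954 ≈ −0.892. Need ΔY = +¥686 trillion, so ΔT = ΔY/(−c·k) = −(+¥686 trillion) × 0.6954 / 0.62 ≈ −¥769 trillion.
The government should cut lump-sum taxes by ¥769 trillion.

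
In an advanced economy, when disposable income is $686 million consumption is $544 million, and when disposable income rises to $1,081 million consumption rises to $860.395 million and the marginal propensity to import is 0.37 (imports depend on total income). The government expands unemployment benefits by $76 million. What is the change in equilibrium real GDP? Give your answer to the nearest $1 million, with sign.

+$107 million

MPC = ΔC/ΔYd = (860.395 − 544)/(1,081 − 686) = 316.395/395 = 0.801.
The transfer change shifts disposable income by +$76 million, so first-round consumption changes by c·ΔTR = 0.801 × (+$76 million) = +$60.876 million.
Expenditure multiplier = 1/(1 − c + m) = 1/(1 − 0.801 + 0.37) = 1/0.569 ≈ 1.757.
The transfer multiplier is c × k ≈ 1.408, so ΔY = k × (c·ΔTR) = (+$60.876 million) / 0.569 ≈ +$107 million.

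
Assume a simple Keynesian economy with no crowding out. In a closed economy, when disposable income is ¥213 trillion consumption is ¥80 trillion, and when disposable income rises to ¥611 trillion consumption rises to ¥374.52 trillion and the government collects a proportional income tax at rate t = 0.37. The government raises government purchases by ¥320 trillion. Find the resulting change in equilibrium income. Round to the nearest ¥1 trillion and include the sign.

+¥599 trillion

MPC = ΔC/ΔYd = (374.52 − 80)/(611 − 213) = 294.52/398 = 0.74.
Government-spending multiplier = 1/(1 − c(1−t)) = 1/(1 − 0.74×0.63) = 1/0.5338 ≈ 1.873.
ΔY = k × ΔG = (+¥320 trillion) / 0.5338 ≈ +¥599 trillion.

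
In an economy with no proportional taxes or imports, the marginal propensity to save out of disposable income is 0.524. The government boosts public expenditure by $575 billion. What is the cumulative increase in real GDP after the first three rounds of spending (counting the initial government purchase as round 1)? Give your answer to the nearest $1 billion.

MPC = 1 − MPS = 1 − 0.524 = 0.476.
Round 1 adds ΔG = $575 billion; each later round is MPC = 0.476 times the previous.
After 3 rounds: 575 + 273.7 + 130.2812 = ΔG·(1 − c^3)/(1 − c) = 575 × (1 − 0.107850176)/0.524 ≈ $979 billion.

$979 billion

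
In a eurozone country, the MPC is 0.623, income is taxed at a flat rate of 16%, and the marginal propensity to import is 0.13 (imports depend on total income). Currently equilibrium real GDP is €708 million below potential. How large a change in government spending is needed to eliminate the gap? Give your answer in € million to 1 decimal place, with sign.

Spending multiplier = 1/(1 − c(1−t) + m) = 1/(1 − 0.623×0.84 + 0.13) = 1/0.60668 ≈ 1.648.
Need ΔY = +€708 million, so ΔG = ΔY/k = (+€708 million) × 0.60668 ≈ +€429.5 million.
The government should increase government spending by €429.5 million.

+€429.5 million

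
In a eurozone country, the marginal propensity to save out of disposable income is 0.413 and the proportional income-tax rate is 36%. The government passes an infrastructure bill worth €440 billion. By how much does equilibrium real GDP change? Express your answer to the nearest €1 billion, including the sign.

MPC = 1 − MPS = 1 − 0.413 = 0.587.
Government-spending multiplier = 1/(1 − c(1−t)) = 1/(1 − 0.587×0.64) = 1/0.62432 ≈ 1.602.
ΔY = k × ΔG = (+€440 billion) / 0.62432 ≈ +€705 billion.

+€705 billion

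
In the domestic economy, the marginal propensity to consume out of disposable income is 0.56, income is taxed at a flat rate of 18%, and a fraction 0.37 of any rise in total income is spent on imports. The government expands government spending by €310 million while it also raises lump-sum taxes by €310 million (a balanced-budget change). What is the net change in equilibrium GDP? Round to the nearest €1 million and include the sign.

Expenditure multiplier = 1/(1 − c(1−t) + m) = 1/(1 − 0.56×0.82 + 0.37) = 1/0.9108 ≈ 1.098.
ΔG contributes k·ΔG = (+€310 million) / 0.9108 ≈ +€340.4 million.
ΔT of +€310 million changes first-round spending by −c·ΔT = −€173.6 million, contributing k·(−c·ΔT) = (−€173.6 million) / 0.9108 ≈ −€190.6 million.
Net ΔY = k(ΔG − c·ΔT) = (+€136.4 million) / 0.9108 ≈ +€150 million.

+€150 million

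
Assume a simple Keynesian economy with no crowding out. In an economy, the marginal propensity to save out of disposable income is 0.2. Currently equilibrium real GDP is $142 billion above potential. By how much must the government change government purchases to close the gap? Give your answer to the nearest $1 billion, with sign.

MPC = 1 − MPS = 1 − 0.2 = 0.8.
Spending multiplier = 1/(1 − MPC) = 1/(1 − 0.8) = 1/0.2 = 5.
Need ΔY = −$142 billion, so ΔG = ΔY/k = (−$142 billion) × 0.2 ≈ −$28 billion.
The government should cut government purchases by $28 billion.

−$28 billion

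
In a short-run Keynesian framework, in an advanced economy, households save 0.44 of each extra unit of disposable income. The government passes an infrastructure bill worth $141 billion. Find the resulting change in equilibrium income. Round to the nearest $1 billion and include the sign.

+$320 billion

MPC = 1 − MPS = 1 − 0.44 = 0.56.
Expenditure multiplier = 1/(1 − MPC) = 1/(1 − 0.56) = 1/0.44 ≈ 2.273.
ΔY = k × ΔG = (+$141 billion) / 0.44 ≈ +$320 billion.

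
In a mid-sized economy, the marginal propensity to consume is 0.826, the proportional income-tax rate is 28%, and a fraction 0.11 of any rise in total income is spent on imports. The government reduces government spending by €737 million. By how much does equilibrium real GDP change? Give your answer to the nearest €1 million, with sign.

Spending multiplier = 1/(1 − c(1−t) + m) = 1/(1 − 0.826×0.72 + 0.11) = 1/0.51528 ≈ 1.941.
ΔY = k × ΔG = (−€737 million) / 0.51528 ≈ −€1,430 million.

−€1,430 million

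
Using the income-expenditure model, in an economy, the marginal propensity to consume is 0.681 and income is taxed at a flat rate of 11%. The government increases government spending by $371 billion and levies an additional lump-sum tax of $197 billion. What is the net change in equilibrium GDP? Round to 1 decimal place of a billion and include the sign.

Expenditure multiplier = 1/(1 − c(1−t)) = 1/(1 − 0.681×0.89) = 1/0.39391 ≈ 2.539.
ΔG contributes k·ΔG = (+$371 billion) / 0.39391 ≈ +$941.8 billion.
ΔT of +$197 billion changes first-round spending by −c·ΔT = −$134.157 billion, contributing k·(−c·ΔT) = (−$134.157 billion) / 0.39391 ≈ −$340.6 billion.
Net ΔY = k(ΔG − c·ΔT) = (+$236.843 billion) / 0.39391 ≈ +$601.3 billion.

+$601.3 billion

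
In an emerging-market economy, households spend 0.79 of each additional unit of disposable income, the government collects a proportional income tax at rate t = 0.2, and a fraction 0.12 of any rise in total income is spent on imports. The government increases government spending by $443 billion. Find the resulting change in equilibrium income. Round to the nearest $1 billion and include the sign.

Spending multiplier = 1/(1 − c(1−t) + m) = 1/(1 − 0.79×0.8 + 0.12) = 1/0.488 ≈ 2.049.
ΔY = k × ΔG = (+$443 billion) / 0.488 ≈ +$908 billion.

+$908 billion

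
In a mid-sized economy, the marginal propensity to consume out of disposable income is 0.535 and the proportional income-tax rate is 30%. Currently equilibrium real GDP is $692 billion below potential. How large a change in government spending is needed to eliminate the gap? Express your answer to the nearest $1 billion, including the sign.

+$433 billion

Spending multiplier = 1/(1 − c(1−t)) = 1/(1 − 0.535×0.7) = 1/0.6255 ≈ 1.599.
Need ΔY = +$692 billion, so ΔG = ΔY/k = (+$692 billion) × 0.6255 ≈ +$433 billion.
The government should increase government spending by $433 billion.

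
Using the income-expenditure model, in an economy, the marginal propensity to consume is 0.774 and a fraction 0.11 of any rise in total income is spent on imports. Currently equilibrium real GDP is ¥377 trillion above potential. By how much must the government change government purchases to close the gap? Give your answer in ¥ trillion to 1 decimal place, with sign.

−¥126.7 trillion

Spending multiplier = 1/(1 − c + m) = 1/(1 − 0.774 + 0.11) = 1/0.336 ≈ 2.976.
Need ΔY = −¥377 trillion, so ΔG = ΔY/k = (−¥377 trillion) × 0.336 ≈ −¥126.7 trillion.
The government should cut government purchases by ¥126.7 trillion.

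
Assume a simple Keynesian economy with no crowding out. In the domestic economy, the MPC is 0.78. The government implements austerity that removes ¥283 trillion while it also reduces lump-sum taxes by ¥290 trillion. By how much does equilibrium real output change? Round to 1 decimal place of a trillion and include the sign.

Expenditure multiplier = 1/(1 − MPC) = 1/(1 − 0.78) = 1/0.22 ≈ 4.545.
ΔG contributes k·ΔG = (−¥283 trillion) / 0.22 ≈ −¥1,286.4 trillion.
ΔT of −¥290 trillion changes first-round spending by −c·ΔT = +¥226.2 trillion, contributing k·(−c·ΔT) = (+¥226.2 trillion) / 0.22 ≈ +¥1,028.2 trillion.
Net ΔY = k(ΔG − c·ΔT) = (−¥56.8 trillion) / 0.22 ≈ −¥258.2 trillion.

−¥258.2 trillion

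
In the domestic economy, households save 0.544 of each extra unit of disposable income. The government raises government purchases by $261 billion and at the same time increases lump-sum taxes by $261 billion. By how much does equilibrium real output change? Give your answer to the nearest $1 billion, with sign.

+$261 billion

MPC = 1 − MPS = 1 − 0.544 = 0.456.
Expenditure multiplier = 1/(1 − MPC) = 1/(1 − 0.456) = 1/0.544 ≈ 1.838.
ΔG contributes k·ΔG = (+$261 billion) / 0.544 ≈ +$479.8 billion.
ΔT of +$261 billion changes first-round spending by −c·ΔT = −$119.016 billion, contributing k·(−c·ΔT) = (−$119.016 billion) / 0.544 ≈ −$218.8 billion.
With ΔG = ΔT and no other leakages, the balanced-budget multiplier is 1, so ΔY = ΔG = +$261 billion.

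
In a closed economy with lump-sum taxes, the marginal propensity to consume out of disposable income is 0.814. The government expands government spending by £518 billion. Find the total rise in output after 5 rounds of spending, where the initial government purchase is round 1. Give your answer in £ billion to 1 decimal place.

Round 1 adds ΔG = £518 billion; each later round is MPC = 0.814 times the previous.
After 5 rounds: 518 + 421.652 + 343.224728 + 279.384928592 + 227.419331873888 = ΔG·(1 − c^5)/(1 − c) = 518 × (1 − 0.357373235801824)/0.186 ≈ £1,789.7 billion.

£1,789.7 billion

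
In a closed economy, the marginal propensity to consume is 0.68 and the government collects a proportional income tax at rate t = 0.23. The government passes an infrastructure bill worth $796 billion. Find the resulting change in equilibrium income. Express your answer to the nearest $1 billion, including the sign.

+$1,671 billion

Government-spending multiplier = 1/(1 − c(1−t)) = 1/(1 − 0.68×0.77) = 1/0.4764 ≈ 2.099.
ΔY = k × ΔG = (+$796 billion) / 0.4764 ≈ +$1,671 billion.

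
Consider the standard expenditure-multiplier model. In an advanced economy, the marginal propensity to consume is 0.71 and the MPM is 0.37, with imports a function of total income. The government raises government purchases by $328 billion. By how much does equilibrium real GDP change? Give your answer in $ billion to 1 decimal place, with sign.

Government-spending multiplier = 1/(1 − c + m) = 1/(1 − 0.71 + 0.37) = 1/0.66 ≈ 1.515.
ΔY = k × ΔG = (+$328 billion) / 0.66 ≈ +$497 billion.

+$497.0 billion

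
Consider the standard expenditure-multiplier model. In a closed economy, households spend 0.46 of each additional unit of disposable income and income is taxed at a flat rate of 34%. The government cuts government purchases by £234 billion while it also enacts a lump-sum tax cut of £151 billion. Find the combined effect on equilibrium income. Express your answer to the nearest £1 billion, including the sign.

−£236 billion

Expenditure multiplier = 1/(1 − c(1−t)) = 1/(1 − 0.46×0.66) = 1/0.6964 ≈ 1.436.
ΔG contributes k·ΔG = (−£234 billion) / 0.6964 ≈ −£336 billion.
ΔT of −£151 billion changes first-round spending by −c·ΔT = +£69.46 billion, contributing k·(−c·ΔT) = (+£69.46 billion) / 0.6964 ≈ +£99.7 billion.
Net ΔY = k(ΔG − c·ΔT) = (−£164.54 billion) / 0.6964 ≈ −£236 billion.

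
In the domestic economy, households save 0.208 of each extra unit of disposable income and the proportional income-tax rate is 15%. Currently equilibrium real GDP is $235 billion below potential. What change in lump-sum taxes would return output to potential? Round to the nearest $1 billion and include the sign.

MPC = 1 − MPS = 1 − 0.208 = 0.792.
Spending multiplier = 1/(1 − c(1−t)) = 1/(1 − 0.792×0.85) = 1/0.3268 ≈ 3.06.
Tax multiplier = −c·k = −0.792/0.3268 ≈ −2.424. Need ΔY = +$235 billion, so ΔT = ΔY/(−c·k) = −(+$235 billion) × 0.3268 / 0.792 ≈ −$97 billion.
The government should cut lump-sum taxes by $97 billion.

−$97 billion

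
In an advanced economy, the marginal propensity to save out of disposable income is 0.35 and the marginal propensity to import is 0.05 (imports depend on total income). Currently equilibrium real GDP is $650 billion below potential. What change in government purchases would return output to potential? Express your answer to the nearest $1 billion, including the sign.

MPC = 1 − MPS = 1 − 0.35 = 0.65.
Spending multiplier = 1/(1 − c + m) = 1/(1 − 0.65 + 0.05) = 1/0.4 = 2.5.
Need ΔY = +$650 billion, so ΔG = ΔY/k = (+$650 billion) × 0.4 = +$260 billion.
The government should increase government purchases by $260 billion.

+$260 billion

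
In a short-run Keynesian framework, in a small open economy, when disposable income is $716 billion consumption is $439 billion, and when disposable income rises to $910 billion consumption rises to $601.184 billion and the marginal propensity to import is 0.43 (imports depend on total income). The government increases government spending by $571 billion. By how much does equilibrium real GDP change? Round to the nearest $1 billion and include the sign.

+$961 billion

MPC = ΔC/ΔYd = (601.184 − 439)/(910 − 716) = 162.184/194 = 0.836.
Government-spending multiplier = 1/(1 − c + m) = 1/(1 − 0.836 + 0.43) = 1/0.594 ≈ 1.684.
ΔY = k × ΔG = (+$571 billion) / 0.594 ≈ +$961 billion.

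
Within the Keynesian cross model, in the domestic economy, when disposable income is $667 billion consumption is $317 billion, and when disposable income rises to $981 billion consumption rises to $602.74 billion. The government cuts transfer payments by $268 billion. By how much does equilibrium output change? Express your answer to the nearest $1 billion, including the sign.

MPC = ΔC/ΔYd = (602.74 − 317)/(981 − 667) = 285.74/314 = 0.91.
The transfer change shifts disposable income by −$268 billion, so first-round consumption changes by c·ΔTR = 0.91 × (−$268 billion) = −$243.88 billion.
Expenditure multiplier = 1/(1 − MPC) = 1/(1 − 0.91) = 1/0.09 ≈ 11.111.
The transfer multiplier is c × k ≈ 10.111, so ΔY = k × (c·ΔTR) = (−$243.88 billion) / 0.09 ≈ −$2,710 billion.

−$2,710 billion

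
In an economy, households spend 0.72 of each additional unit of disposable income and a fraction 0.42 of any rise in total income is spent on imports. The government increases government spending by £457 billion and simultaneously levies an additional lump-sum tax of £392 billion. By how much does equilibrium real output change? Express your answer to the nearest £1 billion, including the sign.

+£250 billion

Expenditure multiplier = 1/(1 − c + m) = 1/(1 − 0.72 + 0.42) = 1/0.7 ≈ 1.429.
ΔG contributes k·ΔG = (+£457 billion) / 0.7 ≈ +£652.9 billion.
ΔT of +£392 billion changes first-round spending by −c·ΔT = −£282.24 billion, contributing k·(−c·ΔT) = (−£282.24 billion) / 0.7 = −£403.2 billion.
Net ΔY = k(ΔG − c·ΔT) = (+£174.76 billion) / 0.7 ≈ +£250 billion.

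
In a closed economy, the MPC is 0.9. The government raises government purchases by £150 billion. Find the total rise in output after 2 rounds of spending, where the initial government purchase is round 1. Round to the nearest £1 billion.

£285 billion

Round 1 adds ΔG = £150 billion; each later round is MPC = 0.9 times the previous.
After 2 rounds: 150 + 135 = ΔG·(1 − c^2)/(1 − c) = 150 × (1 − 0.81)/0.1 = £285 billion.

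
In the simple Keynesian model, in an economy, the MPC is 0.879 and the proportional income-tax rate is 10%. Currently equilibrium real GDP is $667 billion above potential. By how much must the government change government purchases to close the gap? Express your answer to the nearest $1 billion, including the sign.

−$139 billion

Spending multiplier = 1/(1 − c(1−t)) = 1/(1 − 0.879×0.9) = 1/0.2089 ≈ 4.787.
Need ΔY = −$667 billion, so ΔG = ΔY/k = (−$667 billion) × 0.2089 ≈ −$139 billion.
The government should cut government purchases by $139 billion.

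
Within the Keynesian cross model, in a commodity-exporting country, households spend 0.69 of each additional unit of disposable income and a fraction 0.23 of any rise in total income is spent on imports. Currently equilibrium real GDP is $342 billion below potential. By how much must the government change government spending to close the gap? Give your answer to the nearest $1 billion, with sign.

Spending multiplier = 1/(1 − c + m) = 1/(1 − 0.69 + 0.23) = 1/0.54 ≈ 1.852.
Need ΔY = +$342 billion, so ΔG = ΔY/k = (+$342 billion) × 0.54 ≈ +$185 billion.
The government should increase government spending by $185 billion.

+$185 billion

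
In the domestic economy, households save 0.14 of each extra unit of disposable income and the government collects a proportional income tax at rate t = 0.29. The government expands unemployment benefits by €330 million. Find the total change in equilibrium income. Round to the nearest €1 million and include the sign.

MPC = 1 − MPS = 1 − 0.14 = 0.86.
The transfer change shifts disposable income by +€330 million, so first-round consumption changes by c·ΔTR = 0.86 × (+€330 million) = +€283.8 million.
Expenditure multiplier = 1/(1 − c(1−t)) = 1/(1 − 0.86×0.71) = 1/0.3894 ≈ 2.568.
The transfer multiplier is c × k ≈ 2.209, so ΔY = k × (c·ΔTR) = (+€283.8 million) / 0.3894 ≈ +€729 million.

+€729 million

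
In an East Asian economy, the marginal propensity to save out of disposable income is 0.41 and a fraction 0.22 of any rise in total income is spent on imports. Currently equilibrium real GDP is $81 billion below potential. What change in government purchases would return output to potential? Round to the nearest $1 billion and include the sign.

MPC = 1 − MPS = 1 − 0.41 = 0.59.
Spending multiplier = 1/(1 − c + m) = 1/(1 − 0.59 + 0.22) = 1/0.63 ≈ 1.587.
Need ΔY = +$81 billion, so ΔG = ΔY/k = (+$81 billion) × 0.63 ≈ +$51 billion.
The government should increase government purchases by $51 billion.

+$51 billion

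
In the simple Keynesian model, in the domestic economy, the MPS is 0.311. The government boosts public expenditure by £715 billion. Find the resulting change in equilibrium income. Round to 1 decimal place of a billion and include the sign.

MPC = 1 − MPS = 1 − 0.311 = 0.689.
Spending multiplier = 1/(1 − MPC) = 1/(1 − 0.689) = 1/0.311 ≈ 3.215.
ΔY = k × ΔG = (+£715 billion) / 0.311 ≈ +£2,299 billion.

+£2,299.0 billion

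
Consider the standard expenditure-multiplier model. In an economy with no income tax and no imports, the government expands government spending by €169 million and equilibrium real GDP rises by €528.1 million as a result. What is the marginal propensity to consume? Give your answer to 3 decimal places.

Implied spending multiplier k = ΔY/ΔG = 528.1/169 ≈ 3.1249.
Since k = 1/(1 − MPC), MPC = 1 − 1/k = 1 − ΔG/ΔY = 1 − 169/528.1 ≈ 0.680.

0.680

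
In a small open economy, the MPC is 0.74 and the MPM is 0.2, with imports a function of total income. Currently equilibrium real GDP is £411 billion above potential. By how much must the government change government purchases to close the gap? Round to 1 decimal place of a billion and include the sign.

−£189.1 billion

Spending multiplier = 1/(1 − c + m) = 1/(1 − 0.74 + 0.2) = 1/0.46 ≈ 2.174.
Need ΔY = −£411 billion, so ΔG = ΔY/k = (−£411 billion) × 0.46 ≈ −£189.1 billion.
The government should cut government purchases by £189.1 billion.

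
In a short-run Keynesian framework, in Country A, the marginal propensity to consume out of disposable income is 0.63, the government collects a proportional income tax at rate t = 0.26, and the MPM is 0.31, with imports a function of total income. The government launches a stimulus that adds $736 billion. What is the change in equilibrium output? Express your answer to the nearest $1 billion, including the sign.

Spending multiplier = 1/(1 − c(1−t) + m) = 1/(1 − 0.63×0.74 + 0.31) = 1/0.8438 ≈ 1.185.
ΔY = k × ΔG = (+$736 billion) / 0.8438 ≈ +$872 billion.

+$872 billion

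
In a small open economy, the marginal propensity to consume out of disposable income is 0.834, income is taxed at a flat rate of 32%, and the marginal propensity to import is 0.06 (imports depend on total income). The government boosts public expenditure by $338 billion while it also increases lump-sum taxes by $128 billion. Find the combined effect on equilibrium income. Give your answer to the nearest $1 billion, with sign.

+$469 billion

Expenditure multiplier = 1/(1 − c(1−t) + m) = 1/(1 − 0.834×0.68 + 0.06) = 1/0.49288 ≈ 2.029.
ΔG contributes k·ΔG = (+$338 billion) / 0.49288 ≈ +$685.8 billion.
ΔT of +$128 billion changes first-round spending by −c·ΔT = −$106.752 billion, contributing k·(−c·ΔT) = (−$106.752 billion) / 0.49288 ≈ −$216.6 billion.
Net ΔY = k(ΔG − c·ΔT) = (+$231.248 billion) / 0.49288 ≈ +$469 billion.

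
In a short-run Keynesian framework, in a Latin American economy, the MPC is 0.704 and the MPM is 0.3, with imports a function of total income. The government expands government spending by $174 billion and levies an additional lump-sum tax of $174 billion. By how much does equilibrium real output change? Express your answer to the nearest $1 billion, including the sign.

+$86 billion

Expenditure multiplier = 1/(1 − c + m) = 1/(1 − 0.704 + 0.3) = 1/0.596 ≈ 1.678.
ΔG contributes k·ΔG = (+$174 billion) / 0.596 ≈ +$291.9 billion.
ΔT of +$174 billion changes first-round spending by −c·ΔT = −$122.496 billion, contributing k·(−c·ΔT) = (−$122.496 billion) / 0.596 ≈ −$205.5 billion.
Net ΔY = k(ΔG − c·ΔT) = (+$51.504 billion) / 0.596 ≈ +$86 billion.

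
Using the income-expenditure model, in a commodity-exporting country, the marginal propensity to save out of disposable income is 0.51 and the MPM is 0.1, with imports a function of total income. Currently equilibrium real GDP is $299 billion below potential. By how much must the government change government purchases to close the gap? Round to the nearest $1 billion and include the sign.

+$182 billion

MPC = 1 − MPS = 1 − 0.51 = 0.49.
Spending multiplier = 1/(1 − c + m) = 1/(1 − 0.49 + 0.1) = 1/0.61 ≈ 1.639.
Need ΔY = +$299 billion, so ΔG = ΔY/k = (+$299 billion) × 0.61 ≈ +$182 billion.
The government should increase government purchases by $182 billion.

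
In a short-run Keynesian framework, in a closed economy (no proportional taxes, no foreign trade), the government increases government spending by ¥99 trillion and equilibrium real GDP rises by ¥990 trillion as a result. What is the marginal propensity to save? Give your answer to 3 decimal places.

0.100

Implied spending multiplier k = ΔY/ΔG = 990/99 = 10.
Since k = 1/(1 − MPC), MPC = 1 − 1/k = 1 − ΔG/ΔY = 1 − 99/990 = 0.900.
MPS = 1 − MPC = 0.100.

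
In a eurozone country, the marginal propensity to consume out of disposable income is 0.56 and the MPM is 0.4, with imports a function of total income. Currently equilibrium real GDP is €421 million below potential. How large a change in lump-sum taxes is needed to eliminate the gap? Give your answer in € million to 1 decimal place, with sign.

Spending multiplier = 1/(1 − c + m) = 1/(1 − 0.56 + 0.4) = 1/0.84 ≈ 1.19.
Tax multiplier = −c·k = −0.56/0.84 ≈ −0.667. Need ΔY = +€421 million, so ΔT = ΔY/(−c·k) = −(+€421 million) × 0.84 / 0.56 = −€631.5 million.
The government should cut lump-sum taxes by €631.5 million.

−€631.5 million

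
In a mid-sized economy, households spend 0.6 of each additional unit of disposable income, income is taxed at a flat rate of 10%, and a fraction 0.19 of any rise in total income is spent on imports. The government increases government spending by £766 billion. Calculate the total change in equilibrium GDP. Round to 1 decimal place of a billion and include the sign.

+£1,178.5 billion

Spending multiplier = 1/(1 − c(1−t) + m) = 1/(1 − 0.6×0.9 + 0.19) = 1/0.65 ≈ 1.538.
ΔY = k × ΔG = (+£766 billion) / 0.65 ≈ +£1,178.5 billion.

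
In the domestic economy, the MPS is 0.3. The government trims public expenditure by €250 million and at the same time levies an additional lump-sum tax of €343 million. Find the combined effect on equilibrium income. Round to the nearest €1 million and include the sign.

MPC = 1 − MPS = 1 − 0.3 = 0.7.
Expenditure multiplier = 1/(1 − MPC) = 1/(1 − 0.7) = 1/0.3 ≈ 3.333.
ΔG contributes k·ΔG = (−€250 million) / 0.3 ≈ −€833.3 million.
ΔT of +€343 million changes first-round spending by −c·ΔT = −€240.1 million, contributing k·(−c·ΔT) = (−€240.1 million) / 0.3 ≈ −€800.3 million.
Net ΔY = k(ΔG − c·ΔT) = (−€490.1 million) / 0.3 ≈ −€1,634 million.

−€1,634 million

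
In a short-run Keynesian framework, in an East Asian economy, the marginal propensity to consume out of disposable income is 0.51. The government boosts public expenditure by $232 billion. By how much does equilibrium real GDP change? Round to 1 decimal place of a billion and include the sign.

Government-spending multiplier = 1/(1 − MPC) = 1/(1 − 0.51) = 1/0.49 ≈ 2.041.
ΔY = k × ΔG = (+$232 billion) / 0.49 ≈ +$473.5 billion.

+$473.5 billion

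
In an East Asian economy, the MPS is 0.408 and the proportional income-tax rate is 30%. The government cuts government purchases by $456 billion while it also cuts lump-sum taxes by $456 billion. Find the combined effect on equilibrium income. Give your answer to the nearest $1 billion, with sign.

MPC = 1 − MPS = 1 − 0.408 = 0.592.
Expenditure multiplier = 1/(1 − c(1−t)) = 1/(1 − 0.592×0.7) = 1/0.5856 ≈ 1.708.
ΔG contributes k·ΔG = (−$456 billion) / 0.5856 ≈ −$778.7 billion.
ΔT of −$456 billion changes first-round spending by −c·ΔT = +$269.952 billion, contributing k·(−c·ΔT) = (+$269.952 billion) / 0.5856 ≈ +$461 billion.
Net ΔY = k(ΔG − c·ΔT) = (−$186.048 billion) / 0.5856 ≈ −$318 billion.

−$318 billion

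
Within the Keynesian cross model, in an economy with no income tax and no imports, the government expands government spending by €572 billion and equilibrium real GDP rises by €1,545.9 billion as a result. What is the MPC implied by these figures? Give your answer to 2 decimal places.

0.63

Implied spending multiplier k = ΔY/ΔG = 1,545.9/572 ≈ 2.7026.
Since k = 1/(1 − MPC), MPC = 1 − 1/k = 1 − ΔG/ΔY = 1 − 572/1,545.9 ≈ 0.63.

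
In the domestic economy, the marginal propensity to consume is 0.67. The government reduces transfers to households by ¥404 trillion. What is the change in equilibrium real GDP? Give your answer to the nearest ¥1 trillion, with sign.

The transfer change shifts disposable income by −¥404 trillion, so first-round consumption changes by c·ΔTR = 0.67 × (−¥404 trillion) = −¥270.68 trillion.
Expenditure multiplier = 1/(1 − MPC) = 1/(1 − 0.67) = 1/0.33 ≈ 3.03.
The transfer multiplier is c × k ≈ 2.03, so ΔY = k × (c·ΔTR) = (−¥270.68 trillion) / 0.33 ≈ −¥820 trillion.

−¥820 trillion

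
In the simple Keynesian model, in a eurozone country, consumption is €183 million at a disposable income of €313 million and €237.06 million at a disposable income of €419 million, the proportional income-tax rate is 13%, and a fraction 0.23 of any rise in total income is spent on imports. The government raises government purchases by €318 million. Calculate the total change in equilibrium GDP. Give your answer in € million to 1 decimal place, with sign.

MPC = ΔC/ΔYd = (237.06 − 183)/(419 − 313) = 54.06/106 = 0.51.
Expenditure multiplier = 1/(1 − c(1−t) + m) = 1/(1 − 0.51×0.87 + 0.23) = 1/0.7863 ≈ 1.272.
ΔY = k × ΔG = (+€318 million) / 0.7863 ≈ +€404.4 million.

+€404.4 million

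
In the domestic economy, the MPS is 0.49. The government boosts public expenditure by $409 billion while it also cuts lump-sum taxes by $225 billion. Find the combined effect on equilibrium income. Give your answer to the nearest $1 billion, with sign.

+$1,069 billion

MPC = 1 − MPS = 1 − 0.49 = 0.51.
Expenditure multiplier = 1/(1 − MPC) = 1/(1 − 0.51) = 1/0.49 ≈ 2.041.
ΔG contributes k·ΔG = (+$409 billion) / 0.49 ≈ +$834.7 billion.
ΔT of −$225 billion changes first-round spending by −c·ΔT = +$114.75 billion, contributing k·(−c·ΔT) = (+$114.75 billion) / 0.49 ≈ +$234.2 billion.
Net ΔY = k(ΔG − c·ΔT) = (+$523.75 billion) / 0.49 ≈ +$1,069 billion.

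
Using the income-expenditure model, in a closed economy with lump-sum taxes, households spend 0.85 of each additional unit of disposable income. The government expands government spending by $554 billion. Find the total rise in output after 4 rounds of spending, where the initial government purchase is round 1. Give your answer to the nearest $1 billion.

Round 1 adds ΔG = $554 billion; each later round is MPC = 0.85 times the previous.
After 4 rounds: 554 + 470.9 + 400.265 + 340.22525 = ΔG·(1 − c^4)/(1 − c) = 554 × (1 − 0.52200625)/0.15 ≈ $1,765 billion.

$1,765 billion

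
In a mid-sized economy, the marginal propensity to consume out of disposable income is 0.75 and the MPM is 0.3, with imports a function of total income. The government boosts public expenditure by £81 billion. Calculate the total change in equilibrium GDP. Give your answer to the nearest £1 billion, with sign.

Expenditure multiplier = 1/(1 − c + m) = 1/(1 − 0.75 + 0.3) = 1/0.55 ≈ 1.818.
ΔY = k × ΔG = (+£81 billion) / 0.55 ≈ +£147 billion.

+£147 billion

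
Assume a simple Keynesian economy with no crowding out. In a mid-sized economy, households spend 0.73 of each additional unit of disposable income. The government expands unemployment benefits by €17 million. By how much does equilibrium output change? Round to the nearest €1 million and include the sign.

+€46 million

The transfer change shifts disposable income by +€17 million, so first-round consumption changes by c·ΔTR = 0.73 × (+€17 million) = +€12.41 million.
Expenditure multiplier = 1/(1 − MPC) = 1/(1 − 0.73) = 1/0.27 ≈ 3.704.
The transfer multiplier is c × k ≈ 2.704, so ΔY = k × (c·ΔTR) = (+€12.41 million) / 0.27 ≈ +€46 million.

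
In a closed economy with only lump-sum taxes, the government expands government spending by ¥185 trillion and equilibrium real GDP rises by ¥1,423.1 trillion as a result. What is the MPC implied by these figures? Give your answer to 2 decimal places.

0.87

Implied spending multiplier k = ΔY/ΔG = 1,423.1/185 ≈ 7.6924.
Since k = 1/(1 − MPC), MPC = 1 − 1/k = 1 − ΔG/ΔY = 1 − 185/1,423.1 ≈ 0.87.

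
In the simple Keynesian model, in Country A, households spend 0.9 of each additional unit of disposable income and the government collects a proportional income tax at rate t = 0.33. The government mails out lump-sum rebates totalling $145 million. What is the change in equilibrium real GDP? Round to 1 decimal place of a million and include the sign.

+$328.7 million

A lump-sum tax change of −$145 million shifts disposable income by +$145 million; first-round consumption changes by −c × ΔT = −0.9 × (−$145 million) = +$130.5 million.
Expenditure multiplier = 1/(1 − c(1−t)) = 1/(1 − 0.9×0.67) = 1/0.397 ≈ 2.519.
The tax multiplier is −c × k ≈ −2.267, so ΔY = k × (−c·ΔT) = (+$130.5 million) / 0.397 ≈ +$328.7 million.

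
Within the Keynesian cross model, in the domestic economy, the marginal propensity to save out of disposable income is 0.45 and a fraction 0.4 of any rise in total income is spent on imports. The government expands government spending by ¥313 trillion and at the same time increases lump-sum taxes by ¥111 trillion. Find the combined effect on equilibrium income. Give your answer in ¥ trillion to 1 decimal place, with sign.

+¥296.4 trillion

MPC = 1 − MPS = 1 − 0.45 = 0.55.
Expenditure multiplier = 1/(1 − c + m) = 1/(1 − 0.55 + 0.4) = 1/0.85 ≈ 1.176.
ΔG contributes k·ΔG = (+¥313 trillion) / 0.85 ≈ +¥368.2 trillion.
ΔT of +¥111 trillion changes first-round spending by −c·ΔT = −¥61.05 trillion, contributing k·(−c·ΔT) = (−¥61.05 trillion) / 0.85 ≈ −¥71.8 trillion.
Net ΔY = k(ΔG − c·ΔT) = (+¥251.95 trillion) / 0.85 ≈ +¥296.4 trillion.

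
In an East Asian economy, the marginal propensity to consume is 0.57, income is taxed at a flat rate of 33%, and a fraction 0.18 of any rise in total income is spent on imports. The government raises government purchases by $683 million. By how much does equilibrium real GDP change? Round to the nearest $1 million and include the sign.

+$856 million

Spending multiplier = 1/(1 − c(1−t) + m) = 1/(1 − 0.57×0.67 + 0.18) = 1/0.7981 ≈ 1.253.
ΔY = k × ΔG = (+$683 million) / 0.7981 ≈ +$856 million.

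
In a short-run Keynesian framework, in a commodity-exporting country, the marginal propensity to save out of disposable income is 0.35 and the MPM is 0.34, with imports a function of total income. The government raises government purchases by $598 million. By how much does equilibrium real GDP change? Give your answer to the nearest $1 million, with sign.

+$867 million

MPC = 1 − MPS = 1 − 0.35 = 0.65.
Expenditure multiplier = 1/(1 − c + m) = 1/(1 − 0.65 + 0.34) = 1/0.69 ≈ 1.449.
ΔY = k × ΔG = (+$598 million) / 0.69 ≈ +$867 million.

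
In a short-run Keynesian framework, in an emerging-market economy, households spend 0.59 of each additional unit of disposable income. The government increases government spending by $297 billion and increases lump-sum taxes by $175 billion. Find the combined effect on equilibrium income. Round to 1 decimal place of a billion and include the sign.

Expenditure multiplier = 1/(1 − MPC) = 1/(1 − 0.59) = 1/0.41 ≈ 2.439.
ΔG contributes k·ΔG = (+$297 billion) / 0.41 ≈ +$724.4 billion.
ΔT of +$175 billion changes first-round spending by −c·ΔT = −$103.25 billion, contributing k·(−c·ΔT) = (−$103.25 billion) / 0.41 ≈ −$251.8 billion.
Net ΔY = k(ΔG − c·ΔT) = (+$193.75 billion) / 0.41 ≈ +$472.6 billion.

+$472.6 billion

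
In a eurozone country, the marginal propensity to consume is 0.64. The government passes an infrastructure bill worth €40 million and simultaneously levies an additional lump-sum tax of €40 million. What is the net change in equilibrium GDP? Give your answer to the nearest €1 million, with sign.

+€40 million

Expenditure multiplier = 1/(1 − MPC) = 1/(1 − 0.64) = 1/0.36 ≈ 2.778.
ΔG contributes k·ΔG = (+€40 million) / 0.36 ≈ +€111.1 million.
ΔT of +€40 million changes first-round spending by −c·ΔT = −€25.6 million, contributing k·(−c·ΔT) = (−€25.6 million) / 0.36 ≈ −€71.1 million.
With ΔG = ΔT and no other leakages, the balanced-budget multiplier is 1, so ΔY = ΔG = +€40 million.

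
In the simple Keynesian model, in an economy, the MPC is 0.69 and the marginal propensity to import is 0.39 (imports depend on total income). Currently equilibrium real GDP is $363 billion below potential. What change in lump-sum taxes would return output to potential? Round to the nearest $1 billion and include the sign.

−$368 billion

Spending multiplier = 1/(1 − c + m) = 1/(1 − 0.69 + 0.39) = 1/0.7 ≈ 1.429.
Tax multiplier = −c·k = −0.69/0.7 ≈ −0.986. Need ΔY = +$363 billion, so ΔT = ΔY/(−c·k) = −(+$363 billion) × 0.7 / 0.69 ≈ −$368 billion.
The government should cut lump-sum taxes by $368 billion.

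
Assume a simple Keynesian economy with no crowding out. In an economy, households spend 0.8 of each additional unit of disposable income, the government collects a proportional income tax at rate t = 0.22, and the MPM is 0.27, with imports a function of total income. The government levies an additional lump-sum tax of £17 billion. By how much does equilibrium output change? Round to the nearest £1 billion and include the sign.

−£21 billion

A lump-sum tax change of +£17 billion shifts disposable income by −£17 billion; first-round consumption changes by −c × ΔT = −0.8 × (+£17 billion) = −£13.6 billion.
Expenditure multiplier = 1/(1 − c(1−t) + m) = 1/(1 − 0.8×0.78 + 0.27) = 1/0.646 ≈ 1.548.
The tax multiplier is −c × k ≈ −1.238, so ΔY = k × (−c·ΔT) = (−£13.6 billion) / 0.646 ≈ −£21 billion.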